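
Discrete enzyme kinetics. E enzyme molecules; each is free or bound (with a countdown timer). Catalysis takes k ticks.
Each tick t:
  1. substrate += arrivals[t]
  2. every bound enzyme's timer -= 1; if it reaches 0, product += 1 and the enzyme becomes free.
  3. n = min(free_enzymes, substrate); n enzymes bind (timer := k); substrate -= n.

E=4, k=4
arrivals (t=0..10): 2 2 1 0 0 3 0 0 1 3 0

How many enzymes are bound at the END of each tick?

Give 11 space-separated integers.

Answer: 2 4 4 4 3 4 4 4 4 4 4

Derivation:
t=0: arr=2 -> substrate=0 bound=2 product=0
t=1: arr=2 -> substrate=0 bound=4 product=0
t=2: arr=1 -> substrate=1 bound=4 product=0
t=3: arr=0 -> substrate=1 bound=4 product=0
t=4: arr=0 -> substrate=0 bound=3 product=2
t=5: arr=3 -> substrate=0 bound=4 product=4
t=6: arr=0 -> substrate=0 bound=4 product=4
t=7: arr=0 -> substrate=0 bound=4 product=4
t=8: arr=1 -> substrate=0 bound=4 product=5
t=9: arr=3 -> substrate=0 bound=4 product=8
t=10: arr=0 -> substrate=0 bound=4 product=8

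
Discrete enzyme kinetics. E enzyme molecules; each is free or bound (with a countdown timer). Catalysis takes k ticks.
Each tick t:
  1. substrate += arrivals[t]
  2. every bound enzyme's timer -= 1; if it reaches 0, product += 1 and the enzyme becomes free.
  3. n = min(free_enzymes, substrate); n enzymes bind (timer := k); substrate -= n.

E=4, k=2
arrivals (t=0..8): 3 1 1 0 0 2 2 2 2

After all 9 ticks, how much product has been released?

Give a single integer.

Answer: 9

Derivation:
t=0: arr=3 -> substrate=0 bound=3 product=0
t=1: arr=1 -> substrate=0 bound=4 product=0
t=2: arr=1 -> substrate=0 bound=2 product=3
t=3: arr=0 -> substrate=0 bound=1 product=4
t=4: arr=0 -> substrate=0 bound=0 product=5
t=5: arr=2 -> substrate=0 bound=2 product=5
t=6: arr=2 -> substrate=0 bound=4 product=5
t=7: arr=2 -> substrate=0 bound=4 product=7
t=8: arr=2 -> substrate=0 bound=4 product=9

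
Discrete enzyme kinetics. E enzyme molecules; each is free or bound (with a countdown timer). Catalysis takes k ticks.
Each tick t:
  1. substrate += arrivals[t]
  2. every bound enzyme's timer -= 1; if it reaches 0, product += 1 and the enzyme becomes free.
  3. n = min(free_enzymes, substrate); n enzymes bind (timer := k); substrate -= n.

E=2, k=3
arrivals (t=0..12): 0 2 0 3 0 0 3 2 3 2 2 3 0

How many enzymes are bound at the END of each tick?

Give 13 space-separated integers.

Answer: 0 2 2 2 2 2 2 2 2 2 2 2 2

Derivation:
t=0: arr=0 -> substrate=0 bound=0 product=0
t=1: arr=2 -> substrate=0 bound=2 product=0
t=2: arr=0 -> substrate=0 bound=2 product=0
t=3: arr=3 -> substrate=3 bound=2 product=0
t=4: arr=0 -> substrate=1 bound=2 product=2
t=5: arr=0 -> substrate=1 bound=2 product=2
t=6: arr=3 -> substrate=4 bound=2 product=2
t=7: arr=2 -> substrate=4 bound=2 product=4
t=8: arr=3 -> substrate=7 bound=2 product=4
t=9: arr=2 -> substrate=9 bound=2 product=4
t=10: arr=2 -> substrate=9 bound=2 product=6
t=11: arr=3 -> substrate=12 bound=2 product=6
t=12: arr=0 -> substrate=12 bound=2 product=6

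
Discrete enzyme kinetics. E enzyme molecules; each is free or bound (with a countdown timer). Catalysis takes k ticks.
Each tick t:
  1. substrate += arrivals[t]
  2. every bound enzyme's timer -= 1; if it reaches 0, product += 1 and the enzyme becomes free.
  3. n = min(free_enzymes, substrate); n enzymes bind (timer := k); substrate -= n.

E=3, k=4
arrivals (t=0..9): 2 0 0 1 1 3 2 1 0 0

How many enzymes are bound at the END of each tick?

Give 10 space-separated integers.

Answer: 2 2 2 3 2 3 3 3 3 3

Derivation:
t=0: arr=2 -> substrate=0 bound=2 product=0
t=1: arr=0 -> substrate=0 bound=2 product=0
t=2: arr=0 -> substrate=0 bound=2 product=0
t=3: arr=1 -> substrate=0 bound=3 product=0
t=4: arr=1 -> substrate=0 bound=2 product=2
t=5: arr=3 -> substrate=2 bound=3 product=2
t=6: arr=2 -> substrate=4 bound=3 product=2
t=7: arr=1 -> substrate=4 bound=3 product=3
t=8: arr=0 -> substrate=3 bound=3 product=4
t=9: arr=0 -> substrate=2 bound=3 product=5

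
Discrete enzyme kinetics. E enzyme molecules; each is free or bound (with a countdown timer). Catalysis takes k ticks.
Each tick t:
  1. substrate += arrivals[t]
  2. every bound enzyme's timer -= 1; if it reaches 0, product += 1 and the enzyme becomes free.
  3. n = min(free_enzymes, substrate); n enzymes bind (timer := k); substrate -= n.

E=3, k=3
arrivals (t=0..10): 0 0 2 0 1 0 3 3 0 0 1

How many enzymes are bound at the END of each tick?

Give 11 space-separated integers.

Answer: 0 0 2 2 3 1 3 3 3 3 3

Derivation:
t=0: arr=0 -> substrate=0 bound=0 product=0
t=1: arr=0 -> substrate=0 bound=0 product=0
t=2: arr=2 -> substrate=0 bound=2 product=0
t=3: arr=0 -> substrate=0 bound=2 product=0
t=4: arr=1 -> substrate=0 bound=3 product=0
t=5: arr=0 -> substrate=0 bound=1 product=2
t=6: arr=3 -> substrate=1 bound=3 product=2
t=7: arr=3 -> substrate=3 bound=3 product=3
t=8: arr=0 -> substrate=3 bound=3 product=3
t=9: arr=0 -> substrate=1 bound=3 product=5
t=10: arr=1 -> substrate=1 bound=3 product=6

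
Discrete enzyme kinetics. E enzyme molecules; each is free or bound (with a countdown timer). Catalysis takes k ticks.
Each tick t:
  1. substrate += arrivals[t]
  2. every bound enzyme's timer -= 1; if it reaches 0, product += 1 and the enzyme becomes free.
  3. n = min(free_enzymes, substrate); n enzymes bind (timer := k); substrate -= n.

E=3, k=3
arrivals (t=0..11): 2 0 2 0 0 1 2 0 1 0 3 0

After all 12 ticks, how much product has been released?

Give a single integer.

Answer: 8

Derivation:
t=0: arr=2 -> substrate=0 bound=2 product=0
t=1: arr=0 -> substrate=0 bound=2 product=0
t=2: arr=2 -> substrate=1 bound=3 product=0
t=3: arr=0 -> substrate=0 bound=2 product=2
t=4: arr=0 -> substrate=0 bound=2 product=2
t=5: arr=1 -> substrate=0 bound=2 product=3
t=6: arr=2 -> substrate=0 bound=3 product=4
t=7: arr=0 -> substrate=0 bound=3 product=4
t=8: arr=1 -> substrate=0 bound=3 product=5
t=9: arr=0 -> substrate=0 bound=1 product=7
t=10: arr=3 -> substrate=1 bound=3 product=7
t=11: arr=0 -> substrate=0 bound=3 product=8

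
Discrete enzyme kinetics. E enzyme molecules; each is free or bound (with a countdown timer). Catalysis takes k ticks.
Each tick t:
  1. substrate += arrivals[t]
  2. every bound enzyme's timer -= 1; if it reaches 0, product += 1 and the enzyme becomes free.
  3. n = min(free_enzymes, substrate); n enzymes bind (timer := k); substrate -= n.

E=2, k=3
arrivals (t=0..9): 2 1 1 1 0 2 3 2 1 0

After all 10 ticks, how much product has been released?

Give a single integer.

Answer: 6

Derivation:
t=0: arr=2 -> substrate=0 bound=2 product=0
t=1: arr=1 -> substrate=1 bound=2 product=0
t=2: arr=1 -> substrate=2 bound=2 product=0
t=3: arr=1 -> substrate=1 bound=2 product=2
t=4: arr=0 -> substrate=1 bound=2 product=2
t=5: arr=2 -> substrate=3 bound=2 product=2
t=6: arr=3 -> substrate=4 bound=2 product=4
t=7: arr=2 -> substrate=6 bound=2 product=4
t=8: arr=1 -> substrate=7 bound=2 product=4
t=9: arr=0 -> substrate=5 bound=2 product=6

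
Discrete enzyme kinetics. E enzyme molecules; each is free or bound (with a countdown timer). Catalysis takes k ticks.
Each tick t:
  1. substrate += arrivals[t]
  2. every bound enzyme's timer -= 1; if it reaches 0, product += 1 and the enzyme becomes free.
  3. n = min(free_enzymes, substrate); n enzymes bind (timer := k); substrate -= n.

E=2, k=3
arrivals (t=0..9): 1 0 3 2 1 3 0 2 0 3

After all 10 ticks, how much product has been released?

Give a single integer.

t=0: arr=1 -> substrate=0 bound=1 product=0
t=1: arr=0 -> substrate=0 bound=1 product=0
t=2: arr=3 -> substrate=2 bound=2 product=0
t=3: arr=2 -> substrate=3 bound=2 product=1
t=4: arr=1 -> substrate=4 bound=2 product=1
t=5: arr=3 -> substrate=6 bound=2 product=2
t=6: arr=0 -> substrate=5 bound=2 product=3
t=7: arr=2 -> substrate=7 bound=2 product=3
t=8: arr=0 -> substrate=6 bound=2 product=4
t=9: arr=3 -> substrate=8 bound=2 product=5

Answer: 5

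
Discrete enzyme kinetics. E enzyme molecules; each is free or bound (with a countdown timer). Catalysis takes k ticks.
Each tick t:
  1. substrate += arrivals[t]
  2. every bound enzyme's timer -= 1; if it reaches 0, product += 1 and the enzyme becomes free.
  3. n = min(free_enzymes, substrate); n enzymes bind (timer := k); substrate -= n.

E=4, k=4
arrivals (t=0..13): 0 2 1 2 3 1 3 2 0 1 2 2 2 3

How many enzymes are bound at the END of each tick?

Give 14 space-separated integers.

t=0: arr=0 -> substrate=0 bound=0 product=0
t=1: arr=2 -> substrate=0 bound=2 product=0
t=2: arr=1 -> substrate=0 bound=3 product=0
t=3: arr=2 -> substrate=1 bound=4 product=0
t=4: arr=3 -> substrate=4 bound=4 product=0
t=5: arr=1 -> substrate=3 bound=4 product=2
t=6: arr=3 -> substrate=5 bound=4 product=3
t=7: arr=2 -> substrate=6 bound=4 product=4
t=8: arr=0 -> substrate=6 bound=4 product=4
t=9: arr=1 -> substrate=5 bound=4 product=6
t=10: arr=2 -> substrate=6 bound=4 product=7
t=11: arr=2 -> substrate=7 bound=4 product=8
t=12: arr=2 -> substrate=9 bound=4 product=8
t=13: arr=3 -> substrate=10 bound=4 product=10

Answer: 0 2 3 4 4 4 4 4 4 4 4 4 4 4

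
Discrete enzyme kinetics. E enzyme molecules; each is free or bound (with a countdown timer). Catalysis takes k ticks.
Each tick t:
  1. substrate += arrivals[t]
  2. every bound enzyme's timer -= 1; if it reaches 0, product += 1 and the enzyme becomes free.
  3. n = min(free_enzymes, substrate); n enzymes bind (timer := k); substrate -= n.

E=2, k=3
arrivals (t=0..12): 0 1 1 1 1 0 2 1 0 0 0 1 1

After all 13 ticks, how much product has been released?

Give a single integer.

t=0: arr=0 -> substrate=0 bound=0 product=0
t=1: arr=1 -> substrate=0 bound=1 product=0
t=2: arr=1 -> substrate=0 bound=2 product=0
t=3: arr=1 -> substrate=1 bound=2 product=0
t=4: arr=1 -> substrate=1 bound=2 product=1
t=5: arr=0 -> substrate=0 bound=2 product=2
t=6: arr=2 -> substrate=2 bound=2 product=2
t=7: arr=1 -> substrate=2 bound=2 product=3
t=8: arr=0 -> substrate=1 bound=2 product=4
t=9: arr=0 -> substrate=1 bound=2 product=4
t=10: arr=0 -> substrate=0 bound=2 product=5
t=11: arr=1 -> substrate=0 bound=2 product=6
t=12: arr=1 -> substrate=1 bound=2 product=6

Answer: 6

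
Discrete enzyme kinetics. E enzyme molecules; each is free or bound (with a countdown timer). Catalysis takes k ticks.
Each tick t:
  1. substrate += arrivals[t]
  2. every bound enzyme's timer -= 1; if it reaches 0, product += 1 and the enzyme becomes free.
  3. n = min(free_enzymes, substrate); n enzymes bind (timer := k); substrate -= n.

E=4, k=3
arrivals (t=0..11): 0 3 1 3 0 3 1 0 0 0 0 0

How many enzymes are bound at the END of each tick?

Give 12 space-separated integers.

Answer: 0 3 4 4 4 4 4 4 3 3 0 0

Derivation:
t=0: arr=0 -> substrate=0 bound=0 product=0
t=1: arr=3 -> substrate=0 bound=3 product=0
t=2: arr=1 -> substrate=0 bound=4 product=0
t=3: arr=3 -> substrate=3 bound=4 product=0
t=4: arr=0 -> substrate=0 bound=4 product=3
t=5: arr=3 -> substrate=2 bound=4 product=4
t=6: arr=1 -> substrate=3 bound=4 product=4
t=7: arr=0 -> substrate=0 bound=4 product=7
t=8: arr=0 -> substrate=0 bound=3 product=8
t=9: arr=0 -> substrate=0 bound=3 product=8
t=10: arr=0 -> substrate=0 bound=0 product=11
t=11: arr=0 -> substrate=0 bound=0 product=11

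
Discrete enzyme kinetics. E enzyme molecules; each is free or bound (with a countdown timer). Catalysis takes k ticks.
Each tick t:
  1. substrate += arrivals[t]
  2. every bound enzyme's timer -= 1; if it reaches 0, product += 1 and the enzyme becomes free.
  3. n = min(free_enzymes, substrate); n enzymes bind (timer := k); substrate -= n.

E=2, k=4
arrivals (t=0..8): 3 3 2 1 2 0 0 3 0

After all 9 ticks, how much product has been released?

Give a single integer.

Answer: 4

Derivation:
t=0: arr=3 -> substrate=1 bound=2 product=0
t=1: arr=3 -> substrate=4 bound=2 product=0
t=2: arr=2 -> substrate=6 bound=2 product=0
t=3: arr=1 -> substrate=7 bound=2 product=0
t=4: arr=2 -> substrate=7 bound=2 product=2
t=5: arr=0 -> substrate=7 bound=2 product=2
t=6: arr=0 -> substrate=7 bound=2 product=2
t=7: arr=3 -> substrate=10 bound=2 product=2
t=8: arr=0 -> substrate=8 bound=2 product=4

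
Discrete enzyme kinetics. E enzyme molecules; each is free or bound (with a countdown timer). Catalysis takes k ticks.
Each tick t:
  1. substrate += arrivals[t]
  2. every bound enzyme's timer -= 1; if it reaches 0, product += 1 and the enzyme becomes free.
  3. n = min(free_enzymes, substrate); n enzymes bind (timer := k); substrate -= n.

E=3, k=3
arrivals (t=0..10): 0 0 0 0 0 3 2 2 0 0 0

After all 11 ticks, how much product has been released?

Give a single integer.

Answer: 3

Derivation:
t=0: arr=0 -> substrate=0 bound=0 product=0
t=1: arr=0 -> substrate=0 bound=0 product=0
t=2: arr=0 -> substrate=0 bound=0 product=0
t=3: arr=0 -> substrate=0 bound=0 product=0
t=4: arr=0 -> substrate=0 bound=0 product=0
t=5: arr=3 -> substrate=0 bound=3 product=0
t=6: arr=2 -> substrate=2 bound=3 product=0
t=7: arr=2 -> substrate=4 bound=3 product=0
t=8: arr=0 -> substrate=1 bound=3 product=3
t=9: arr=0 -> substrate=1 bound=3 product=3
t=10: arr=0 -> substrate=1 bound=3 product=3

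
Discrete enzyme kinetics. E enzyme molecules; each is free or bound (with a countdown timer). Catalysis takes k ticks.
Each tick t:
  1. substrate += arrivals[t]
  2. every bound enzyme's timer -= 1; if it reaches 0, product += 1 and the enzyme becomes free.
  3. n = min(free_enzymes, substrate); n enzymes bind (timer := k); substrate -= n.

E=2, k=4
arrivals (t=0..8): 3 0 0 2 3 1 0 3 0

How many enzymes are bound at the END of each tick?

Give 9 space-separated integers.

Answer: 2 2 2 2 2 2 2 2 2

Derivation:
t=0: arr=3 -> substrate=1 bound=2 product=0
t=1: arr=0 -> substrate=1 bound=2 product=0
t=2: arr=0 -> substrate=1 bound=2 product=0
t=3: arr=2 -> substrate=3 bound=2 product=0
t=4: arr=3 -> substrate=4 bound=2 product=2
t=5: arr=1 -> substrate=5 bound=2 product=2
t=6: arr=0 -> substrate=5 bound=2 product=2
t=7: arr=3 -> substrate=8 bound=2 product=2
t=8: arr=0 -> substrate=6 bound=2 product=4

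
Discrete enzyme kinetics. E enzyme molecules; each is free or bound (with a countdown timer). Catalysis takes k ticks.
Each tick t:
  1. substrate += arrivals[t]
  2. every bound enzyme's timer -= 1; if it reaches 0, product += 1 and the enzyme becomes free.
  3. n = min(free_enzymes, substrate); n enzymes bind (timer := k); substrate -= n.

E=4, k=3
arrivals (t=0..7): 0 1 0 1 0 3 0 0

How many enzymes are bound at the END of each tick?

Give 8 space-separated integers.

t=0: arr=0 -> substrate=0 bound=0 product=0
t=1: arr=1 -> substrate=0 bound=1 product=0
t=2: arr=0 -> substrate=0 bound=1 product=0
t=3: arr=1 -> substrate=0 bound=2 product=0
t=4: arr=0 -> substrate=0 bound=1 product=1
t=5: arr=3 -> substrate=0 bound=4 product=1
t=6: arr=0 -> substrate=0 bound=3 product=2
t=7: arr=0 -> substrate=0 bound=3 product=2

Answer: 0 1 1 2 1 4 3 3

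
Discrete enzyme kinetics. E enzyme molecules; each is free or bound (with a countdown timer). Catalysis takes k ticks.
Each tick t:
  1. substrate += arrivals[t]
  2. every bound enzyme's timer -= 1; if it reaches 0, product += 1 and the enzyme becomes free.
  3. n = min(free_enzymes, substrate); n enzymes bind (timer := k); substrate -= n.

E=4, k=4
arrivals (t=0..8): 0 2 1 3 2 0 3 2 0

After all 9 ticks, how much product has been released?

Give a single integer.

t=0: arr=0 -> substrate=0 bound=0 product=0
t=1: arr=2 -> substrate=0 bound=2 product=0
t=2: arr=1 -> substrate=0 bound=3 product=0
t=3: arr=3 -> substrate=2 bound=4 product=0
t=4: arr=2 -> substrate=4 bound=4 product=0
t=5: arr=0 -> substrate=2 bound=4 product=2
t=6: arr=3 -> substrate=4 bound=4 product=3
t=7: arr=2 -> substrate=5 bound=4 product=4
t=8: arr=0 -> substrate=5 bound=4 product=4

Answer: 4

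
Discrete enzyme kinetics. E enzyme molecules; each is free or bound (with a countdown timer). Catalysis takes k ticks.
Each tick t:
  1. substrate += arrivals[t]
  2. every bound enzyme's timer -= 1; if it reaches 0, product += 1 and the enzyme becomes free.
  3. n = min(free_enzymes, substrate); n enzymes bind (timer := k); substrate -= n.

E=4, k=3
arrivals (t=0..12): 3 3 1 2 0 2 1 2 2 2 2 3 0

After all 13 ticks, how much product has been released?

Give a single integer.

Answer: 15

Derivation:
t=0: arr=3 -> substrate=0 bound=3 product=0
t=1: arr=3 -> substrate=2 bound=4 product=0
t=2: arr=1 -> substrate=3 bound=4 product=0
t=3: arr=2 -> substrate=2 bound=4 product=3
t=4: arr=0 -> substrate=1 bound=4 product=4
t=5: arr=2 -> substrate=3 bound=4 product=4
t=6: arr=1 -> substrate=1 bound=4 product=7
t=7: arr=2 -> substrate=2 bound=4 product=8
t=8: arr=2 -> substrate=4 bound=4 product=8
t=9: arr=2 -> substrate=3 bound=4 product=11
t=10: arr=2 -> substrate=4 bound=4 product=12
t=11: arr=3 -> substrate=7 bound=4 product=12
t=12: arr=0 -> substrate=4 bound=4 product=15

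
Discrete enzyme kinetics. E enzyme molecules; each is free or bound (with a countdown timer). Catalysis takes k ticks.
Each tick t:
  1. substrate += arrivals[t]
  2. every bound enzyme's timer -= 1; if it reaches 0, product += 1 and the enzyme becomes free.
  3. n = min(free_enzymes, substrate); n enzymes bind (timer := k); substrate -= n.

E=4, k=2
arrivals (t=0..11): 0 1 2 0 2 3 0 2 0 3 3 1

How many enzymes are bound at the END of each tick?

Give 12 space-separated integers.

t=0: arr=0 -> substrate=0 bound=0 product=0
t=1: arr=1 -> substrate=0 bound=1 product=0
t=2: arr=2 -> substrate=0 bound=3 product=0
t=3: arr=0 -> substrate=0 bound=2 product=1
t=4: arr=2 -> substrate=0 bound=2 product=3
t=5: arr=3 -> substrate=1 bound=4 product=3
t=6: arr=0 -> substrate=0 bound=3 product=5
t=7: arr=2 -> substrate=0 bound=3 product=7
t=8: arr=0 -> substrate=0 bound=2 product=8
t=9: arr=3 -> substrate=0 bound=3 product=10
t=10: arr=3 -> substrate=2 bound=4 product=10
t=11: arr=1 -> substrate=0 bound=4 product=13

Answer: 0 1 3 2 2 4 3 3 2 3 4 4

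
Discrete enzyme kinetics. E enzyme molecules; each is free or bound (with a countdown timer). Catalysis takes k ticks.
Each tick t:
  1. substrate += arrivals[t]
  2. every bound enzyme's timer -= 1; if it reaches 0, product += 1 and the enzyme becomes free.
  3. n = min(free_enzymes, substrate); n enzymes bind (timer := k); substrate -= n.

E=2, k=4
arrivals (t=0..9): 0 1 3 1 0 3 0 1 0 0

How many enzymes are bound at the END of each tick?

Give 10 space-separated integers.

Answer: 0 1 2 2 2 2 2 2 2 2

Derivation:
t=0: arr=0 -> substrate=0 bound=0 product=0
t=1: arr=1 -> substrate=0 bound=1 product=0
t=2: arr=3 -> substrate=2 bound=2 product=0
t=3: arr=1 -> substrate=3 bound=2 product=0
t=4: arr=0 -> substrate=3 bound=2 product=0
t=5: arr=3 -> substrate=5 bound=2 product=1
t=6: arr=0 -> substrate=4 bound=2 product=2
t=7: arr=1 -> substrate=5 bound=2 product=2
t=8: arr=0 -> substrate=5 bound=2 product=2
t=9: arr=0 -> substrate=4 bound=2 product=3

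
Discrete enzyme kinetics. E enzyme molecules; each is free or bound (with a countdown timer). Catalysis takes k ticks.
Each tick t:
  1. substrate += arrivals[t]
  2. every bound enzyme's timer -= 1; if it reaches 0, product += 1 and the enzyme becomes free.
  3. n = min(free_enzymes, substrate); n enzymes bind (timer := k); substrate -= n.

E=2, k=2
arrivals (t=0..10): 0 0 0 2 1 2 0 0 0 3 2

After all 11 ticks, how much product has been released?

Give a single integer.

Answer: 5

Derivation:
t=0: arr=0 -> substrate=0 bound=0 product=0
t=1: arr=0 -> substrate=0 bound=0 product=0
t=2: arr=0 -> substrate=0 bound=0 product=0
t=3: arr=2 -> substrate=0 bound=2 product=0
t=4: arr=1 -> substrate=1 bound=2 product=0
t=5: arr=2 -> substrate=1 bound=2 product=2
t=6: arr=0 -> substrate=1 bound=2 product=2
t=7: arr=0 -> substrate=0 bound=1 product=4
t=8: arr=0 -> substrate=0 bound=1 product=4
t=9: arr=3 -> substrate=1 bound=2 product=5
t=10: arr=2 -> substrate=3 bound=2 product=5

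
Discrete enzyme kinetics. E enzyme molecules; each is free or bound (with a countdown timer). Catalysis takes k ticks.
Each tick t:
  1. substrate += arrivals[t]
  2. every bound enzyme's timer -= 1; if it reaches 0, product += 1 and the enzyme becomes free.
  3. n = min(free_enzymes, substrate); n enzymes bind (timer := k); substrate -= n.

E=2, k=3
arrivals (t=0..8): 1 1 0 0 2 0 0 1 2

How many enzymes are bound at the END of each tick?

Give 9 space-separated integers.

Answer: 1 2 2 1 2 2 2 1 2

Derivation:
t=0: arr=1 -> substrate=0 bound=1 product=0
t=1: arr=1 -> substrate=0 bound=2 product=0
t=2: arr=0 -> substrate=0 bound=2 product=0
t=3: arr=0 -> substrate=0 bound=1 product=1
t=4: arr=2 -> substrate=0 bound=2 product=2
t=5: arr=0 -> substrate=0 bound=2 product=2
t=6: arr=0 -> substrate=0 bound=2 product=2
t=7: arr=1 -> substrate=0 bound=1 product=4
t=8: arr=2 -> substrate=1 bound=2 product=4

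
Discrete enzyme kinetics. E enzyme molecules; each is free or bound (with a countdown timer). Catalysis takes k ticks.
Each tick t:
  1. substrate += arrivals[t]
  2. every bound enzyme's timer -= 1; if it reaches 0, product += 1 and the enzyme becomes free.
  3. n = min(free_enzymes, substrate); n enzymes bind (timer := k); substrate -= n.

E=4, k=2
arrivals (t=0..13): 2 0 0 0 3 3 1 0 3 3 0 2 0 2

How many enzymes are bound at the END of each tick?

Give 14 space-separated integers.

Answer: 2 2 0 0 3 4 4 3 3 4 3 4 2 2

Derivation:
t=0: arr=2 -> substrate=0 bound=2 product=0
t=1: arr=0 -> substrate=0 bound=2 product=0
t=2: arr=0 -> substrate=0 bound=0 product=2
t=3: arr=0 -> substrate=0 bound=0 product=2
t=4: arr=3 -> substrate=0 bound=3 product=2
t=5: arr=3 -> substrate=2 bound=4 product=2
t=6: arr=1 -> substrate=0 bound=4 product=5
t=7: arr=0 -> substrate=0 bound=3 product=6
t=8: arr=3 -> substrate=0 bound=3 product=9
t=9: arr=3 -> substrate=2 bound=4 product=9
t=10: arr=0 -> substrate=0 bound=3 product=12
t=11: arr=2 -> substrate=0 bound=4 product=13
t=12: arr=0 -> substrate=0 bound=2 product=15
t=13: arr=2 -> substrate=0 bound=2 product=17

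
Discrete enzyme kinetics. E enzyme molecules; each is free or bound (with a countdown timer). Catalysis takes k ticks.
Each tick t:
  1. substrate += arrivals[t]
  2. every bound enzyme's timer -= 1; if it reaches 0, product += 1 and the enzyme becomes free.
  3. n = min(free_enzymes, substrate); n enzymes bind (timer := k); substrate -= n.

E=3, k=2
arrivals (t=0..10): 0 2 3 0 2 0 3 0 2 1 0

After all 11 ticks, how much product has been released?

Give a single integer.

Answer: 12

Derivation:
t=0: arr=0 -> substrate=0 bound=0 product=0
t=1: arr=2 -> substrate=0 bound=2 product=0
t=2: arr=3 -> substrate=2 bound=3 product=0
t=3: arr=0 -> substrate=0 bound=3 product=2
t=4: arr=2 -> substrate=1 bound=3 product=3
t=5: arr=0 -> substrate=0 bound=2 product=5
t=6: arr=3 -> substrate=1 bound=3 product=6
t=7: arr=0 -> substrate=0 bound=3 product=7
t=8: arr=2 -> substrate=0 bound=3 product=9
t=9: arr=1 -> substrate=0 bound=3 product=10
t=10: arr=0 -> substrate=0 bound=1 product=12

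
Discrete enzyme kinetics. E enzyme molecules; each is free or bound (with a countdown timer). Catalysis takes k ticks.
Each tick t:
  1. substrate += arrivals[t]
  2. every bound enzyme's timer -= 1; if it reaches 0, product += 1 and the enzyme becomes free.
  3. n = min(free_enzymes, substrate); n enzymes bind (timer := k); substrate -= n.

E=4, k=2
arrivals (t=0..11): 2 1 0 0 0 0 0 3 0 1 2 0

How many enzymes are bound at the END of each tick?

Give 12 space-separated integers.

t=0: arr=2 -> substrate=0 bound=2 product=0
t=1: arr=1 -> substrate=0 bound=3 product=0
t=2: arr=0 -> substrate=0 bound=1 product=2
t=3: arr=0 -> substrate=0 bound=0 product=3
t=4: arr=0 -> substrate=0 bound=0 product=3
t=5: arr=0 -> substrate=0 bound=0 product=3
t=6: arr=0 -> substrate=0 bound=0 product=3
t=7: arr=3 -> substrate=0 bound=3 product=3
t=8: arr=0 -> substrate=0 bound=3 product=3
t=9: arr=1 -> substrate=0 bound=1 product=6
t=10: arr=2 -> substrate=0 bound=3 product=6
t=11: arr=0 -> substrate=0 bound=2 product=7

Answer: 2 3 1 0 0 0 0 3 3 1 3 2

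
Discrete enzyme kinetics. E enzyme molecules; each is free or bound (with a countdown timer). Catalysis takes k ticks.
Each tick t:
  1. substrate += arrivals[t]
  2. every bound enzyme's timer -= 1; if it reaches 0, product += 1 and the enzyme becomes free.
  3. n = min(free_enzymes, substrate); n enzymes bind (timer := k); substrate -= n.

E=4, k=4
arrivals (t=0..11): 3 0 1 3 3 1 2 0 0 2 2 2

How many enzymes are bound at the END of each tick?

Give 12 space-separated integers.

t=0: arr=3 -> substrate=0 bound=3 product=0
t=1: arr=0 -> substrate=0 bound=3 product=0
t=2: arr=1 -> substrate=0 bound=4 product=0
t=3: arr=3 -> substrate=3 bound=4 product=0
t=4: arr=3 -> substrate=3 bound=4 product=3
t=5: arr=1 -> substrate=4 bound=4 product=3
t=6: arr=2 -> substrate=5 bound=4 product=4
t=7: arr=0 -> substrate=5 bound=4 product=4
t=8: arr=0 -> substrate=2 bound=4 product=7
t=9: arr=2 -> substrate=4 bound=4 product=7
t=10: arr=2 -> substrate=5 bound=4 product=8
t=11: arr=2 -> substrate=7 bound=4 product=8

Answer: 3 3 4 4 4 4 4 4 4 4 4 4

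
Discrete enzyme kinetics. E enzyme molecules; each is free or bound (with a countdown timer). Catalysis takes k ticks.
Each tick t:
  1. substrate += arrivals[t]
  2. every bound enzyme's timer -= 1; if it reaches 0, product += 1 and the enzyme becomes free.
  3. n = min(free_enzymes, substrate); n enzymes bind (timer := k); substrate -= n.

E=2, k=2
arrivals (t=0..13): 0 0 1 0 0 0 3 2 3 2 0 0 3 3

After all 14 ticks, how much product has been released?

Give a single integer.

Answer: 7

Derivation:
t=0: arr=0 -> substrate=0 bound=0 product=0
t=1: arr=0 -> substrate=0 bound=0 product=0
t=2: arr=1 -> substrate=0 bound=1 product=0
t=3: arr=0 -> substrate=0 bound=1 product=0
t=4: arr=0 -> substrate=0 bound=0 product=1
t=5: arr=0 -> substrate=0 bound=0 product=1
t=6: arr=3 -> substrate=1 bound=2 product=1
t=7: arr=2 -> substrate=3 bound=2 product=1
t=8: arr=3 -> substrate=4 bound=2 product=3
t=9: arr=2 -> substrate=6 bound=2 product=3
t=10: arr=0 -> substrate=4 bound=2 product=5
t=11: arr=0 -> substrate=4 bound=2 product=5
t=12: arr=3 -> substrate=5 bound=2 product=7
t=13: arr=3 -> substrate=8 bound=2 product=7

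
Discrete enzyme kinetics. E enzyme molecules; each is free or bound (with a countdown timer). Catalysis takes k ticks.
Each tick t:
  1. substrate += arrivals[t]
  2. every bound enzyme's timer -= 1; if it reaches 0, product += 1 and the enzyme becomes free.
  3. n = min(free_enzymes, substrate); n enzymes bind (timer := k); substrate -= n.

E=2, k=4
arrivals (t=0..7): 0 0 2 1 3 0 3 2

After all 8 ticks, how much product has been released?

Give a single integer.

Answer: 2

Derivation:
t=0: arr=0 -> substrate=0 bound=0 product=0
t=1: arr=0 -> substrate=0 bound=0 product=0
t=2: arr=2 -> substrate=0 bound=2 product=0
t=3: arr=1 -> substrate=1 bound=2 product=0
t=4: arr=3 -> substrate=4 bound=2 product=0
t=5: arr=0 -> substrate=4 bound=2 product=0
t=6: arr=3 -> substrate=5 bound=2 product=2
t=7: arr=2 -> substrate=7 bound=2 product=2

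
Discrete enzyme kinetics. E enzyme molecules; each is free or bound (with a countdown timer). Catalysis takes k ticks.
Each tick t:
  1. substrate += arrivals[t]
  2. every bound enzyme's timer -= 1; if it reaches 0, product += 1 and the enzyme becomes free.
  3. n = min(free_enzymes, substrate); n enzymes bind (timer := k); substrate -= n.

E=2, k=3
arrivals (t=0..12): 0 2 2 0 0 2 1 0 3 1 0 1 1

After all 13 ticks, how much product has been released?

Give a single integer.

t=0: arr=0 -> substrate=0 bound=0 product=0
t=1: arr=2 -> substrate=0 bound=2 product=0
t=2: arr=2 -> substrate=2 bound=2 product=0
t=3: arr=0 -> substrate=2 bound=2 product=0
t=4: arr=0 -> substrate=0 bound=2 product=2
t=5: arr=2 -> substrate=2 bound=2 product=2
t=6: arr=1 -> substrate=3 bound=2 product=2
t=7: arr=0 -> substrate=1 bound=2 product=4
t=8: arr=3 -> substrate=4 bound=2 product=4
t=9: arr=1 -> substrate=5 bound=2 product=4
t=10: arr=0 -> substrate=3 bound=2 product=6
t=11: arr=1 -> substrate=4 bound=2 product=6
t=12: arr=1 -> substrate=5 bound=2 product=6

Answer: 6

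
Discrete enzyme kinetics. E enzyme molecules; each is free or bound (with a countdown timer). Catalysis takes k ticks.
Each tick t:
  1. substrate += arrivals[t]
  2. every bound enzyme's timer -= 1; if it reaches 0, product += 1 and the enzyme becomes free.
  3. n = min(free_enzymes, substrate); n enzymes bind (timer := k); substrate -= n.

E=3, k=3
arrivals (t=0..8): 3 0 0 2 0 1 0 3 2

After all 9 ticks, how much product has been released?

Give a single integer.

Answer: 6

Derivation:
t=0: arr=3 -> substrate=0 bound=3 product=0
t=1: arr=0 -> substrate=0 bound=3 product=0
t=2: arr=0 -> substrate=0 bound=3 product=0
t=3: arr=2 -> substrate=0 bound=2 product=3
t=4: arr=0 -> substrate=0 bound=2 product=3
t=5: arr=1 -> substrate=0 bound=3 product=3
t=6: arr=0 -> substrate=0 bound=1 product=5
t=7: arr=3 -> substrate=1 bound=3 product=5
t=8: arr=2 -> substrate=2 bound=3 product=6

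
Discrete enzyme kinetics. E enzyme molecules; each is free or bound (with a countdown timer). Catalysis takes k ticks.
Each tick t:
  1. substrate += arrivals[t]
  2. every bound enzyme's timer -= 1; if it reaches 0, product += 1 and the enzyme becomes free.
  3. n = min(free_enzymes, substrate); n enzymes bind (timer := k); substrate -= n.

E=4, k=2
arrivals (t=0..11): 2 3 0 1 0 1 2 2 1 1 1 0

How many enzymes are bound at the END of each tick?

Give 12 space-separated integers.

t=0: arr=2 -> substrate=0 bound=2 product=0
t=1: arr=3 -> substrate=1 bound=4 product=0
t=2: arr=0 -> substrate=0 bound=3 product=2
t=3: arr=1 -> substrate=0 bound=2 product=4
t=4: arr=0 -> substrate=0 bound=1 product=5
t=5: arr=1 -> substrate=0 bound=1 product=6
t=6: arr=2 -> substrate=0 bound=3 product=6
t=7: arr=2 -> substrate=0 bound=4 product=7
t=8: arr=1 -> substrate=0 bound=3 product=9
t=9: arr=1 -> substrate=0 bound=2 product=11
t=10: arr=1 -> substrate=0 bound=2 product=12
t=11: arr=0 -> substrate=0 bound=1 product=13

Answer: 2 4 3 2 1 1 3 4 3 2 2 1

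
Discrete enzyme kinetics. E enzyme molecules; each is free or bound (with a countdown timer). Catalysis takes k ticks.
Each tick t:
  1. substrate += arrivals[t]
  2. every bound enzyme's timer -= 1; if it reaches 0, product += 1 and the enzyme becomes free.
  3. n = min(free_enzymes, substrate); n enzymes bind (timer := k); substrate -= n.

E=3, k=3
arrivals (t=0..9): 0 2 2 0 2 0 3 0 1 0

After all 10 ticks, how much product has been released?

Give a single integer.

t=0: arr=0 -> substrate=0 bound=0 product=0
t=1: arr=2 -> substrate=0 bound=2 product=0
t=2: arr=2 -> substrate=1 bound=3 product=0
t=3: arr=0 -> substrate=1 bound=3 product=0
t=4: arr=2 -> substrate=1 bound=3 product=2
t=5: arr=0 -> substrate=0 bound=3 product=3
t=6: arr=3 -> substrate=3 bound=3 product=3
t=7: arr=0 -> substrate=1 bound=3 product=5
t=8: arr=1 -> substrate=1 bound=3 product=6
t=9: arr=0 -> substrate=1 bound=3 product=6

Answer: 6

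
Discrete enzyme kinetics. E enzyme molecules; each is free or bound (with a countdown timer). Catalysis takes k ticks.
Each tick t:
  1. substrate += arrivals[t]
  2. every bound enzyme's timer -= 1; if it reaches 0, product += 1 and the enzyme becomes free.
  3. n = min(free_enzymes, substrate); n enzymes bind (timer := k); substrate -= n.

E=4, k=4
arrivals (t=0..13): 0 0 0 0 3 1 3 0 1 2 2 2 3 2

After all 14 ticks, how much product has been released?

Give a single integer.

Answer: 8

Derivation:
t=0: arr=0 -> substrate=0 bound=0 product=0
t=1: arr=0 -> substrate=0 bound=0 product=0
t=2: arr=0 -> substrate=0 bound=0 product=0
t=3: arr=0 -> substrate=0 bound=0 product=0
t=4: arr=3 -> substrate=0 bound=3 product=0
t=5: arr=1 -> substrate=0 bound=4 product=0
t=6: arr=3 -> substrate=3 bound=4 product=0
t=7: arr=0 -> substrate=3 bound=4 product=0
t=8: arr=1 -> substrate=1 bound=4 product=3
t=9: arr=2 -> substrate=2 bound=4 product=4
t=10: arr=2 -> substrate=4 bound=4 product=4
t=11: arr=2 -> substrate=6 bound=4 product=4
t=12: arr=3 -> substrate=6 bound=4 product=7
t=13: arr=2 -> substrate=7 bound=4 product=8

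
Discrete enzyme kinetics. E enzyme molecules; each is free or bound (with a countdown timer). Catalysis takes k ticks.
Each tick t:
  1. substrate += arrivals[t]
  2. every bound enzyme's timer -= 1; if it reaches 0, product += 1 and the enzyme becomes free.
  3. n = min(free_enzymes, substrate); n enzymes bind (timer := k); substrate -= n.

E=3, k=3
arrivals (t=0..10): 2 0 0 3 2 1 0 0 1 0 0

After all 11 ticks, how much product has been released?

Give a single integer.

t=0: arr=2 -> substrate=0 bound=2 product=0
t=1: arr=0 -> substrate=0 bound=2 product=0
t=2: arr=0 -> substrate=0 bound=2 product=0
t=3: arr=3 -> substrate=0 bound=3 product=2
t=4: arr=2 -> substrate=2 bound=3 product=2
t=5: arr=1 -> substrate=3 bound=3 product=2
t=6: arr=0 -> substrate=0 bound=3 product=5
t=7: arr=0 -> substrate=0 bound=3 product=5
t=8: arr=1 -> substrate=1 bound=3 product=5
t=9: arr=0 -> substrate=0 bound=1 product=8
t=10: arr=0 -> substrate=0 bound=1 product=8

Answer: 8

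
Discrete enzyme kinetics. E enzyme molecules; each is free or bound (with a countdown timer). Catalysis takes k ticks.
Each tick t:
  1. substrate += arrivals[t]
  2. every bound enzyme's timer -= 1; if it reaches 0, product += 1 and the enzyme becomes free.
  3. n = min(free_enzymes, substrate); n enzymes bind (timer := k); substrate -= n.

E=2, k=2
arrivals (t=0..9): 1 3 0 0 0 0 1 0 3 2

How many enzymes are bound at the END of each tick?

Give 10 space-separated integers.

Answer: 1 2 2 2 1 0 1 1 2 2

Derivation:
t=0: arr=1 -> substrate=0 bound=1 product=0
t=1: arr=3 -> substrate=2 bound=2 product=0
t=2: arr=0 -> substrate=1 bound=2 product=1
t=3: arr=0 -> substrate=0 bound=2 product=2
t=4: arr=0 -> substrate=0 bound=1 product=3
t=5: arr=0 -> substrate=0 bound=0 product=4
t=6: arr=1 -> substrate=0 bound=1 product=4
t=7: arr=0 -> substrate=0 bound=1 product=4
t=8: arr=3 -> substrate=1 bound=2 product=5
t=9: arr=2 -> substrate=3 bound=2 product=5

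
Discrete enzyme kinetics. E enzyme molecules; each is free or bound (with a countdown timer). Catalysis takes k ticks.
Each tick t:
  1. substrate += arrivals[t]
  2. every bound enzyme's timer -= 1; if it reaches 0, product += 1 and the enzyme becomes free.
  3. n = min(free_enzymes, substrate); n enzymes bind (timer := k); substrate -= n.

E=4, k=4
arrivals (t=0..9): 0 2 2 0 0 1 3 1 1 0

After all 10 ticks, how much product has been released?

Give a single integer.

Answer: 5

Derivation:
t=0: arr=0 -> substrate=0 bound=0 product=0
t=1: arr=2 -> substrate=0 bound=2 product=0
t=2: arr=2 -> substrate=0 bound=4 product=0
t=3: arr=0 -> substrate=0 bound=4 product=0
t=4: arr=0 -> substrate=0 bound=4 product=0
t=5: arr=1 -> substrate=0 bound=3 product=2
t=6: arr=3 -> substrate=0 bound=4 product=4
t=7: arr=1 -> substrate=1 bound=4 product=4
t=8: arr=1 -> substrate=2 bound=4 product=4
t=9: arr=0 -> substrate=1 bound=4 product=5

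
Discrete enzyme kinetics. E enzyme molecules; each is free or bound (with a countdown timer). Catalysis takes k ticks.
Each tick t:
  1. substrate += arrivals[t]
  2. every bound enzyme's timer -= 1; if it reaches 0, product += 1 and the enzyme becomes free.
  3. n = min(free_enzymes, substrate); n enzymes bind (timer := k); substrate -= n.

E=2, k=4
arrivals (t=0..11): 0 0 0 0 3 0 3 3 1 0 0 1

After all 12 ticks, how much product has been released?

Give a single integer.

Answer: 2

Derivation:
t=0: arr=0 -> substrate=0 bound=0 product=0
t=1: arr=0 -> substrate=0 bound=0 product=0
t=2: arr=0 -> substrate=0 bound=0 product=0
t=3: arr=0 -> substrate=0 bound=0 product=0
t=4: arr=3 -> substrate=1 bound=2 product=0
t=5: arr=0 -> substrate=1 bound=2 product=0
t=6: arr=3 -> substrate=4 bound=2 product=0
t=7: arr=3 -> substrate=7 bound=2 product=0
t=8: arr=1 -> substrate=6 bound=2 product=2
t=9: arr=0 -> substrate=6 bound=2 product=2
t=10: arr=0 -> substrate=6 bound=2 product=2
t=11: arr=1 -> substrate=7 bound=2 product=2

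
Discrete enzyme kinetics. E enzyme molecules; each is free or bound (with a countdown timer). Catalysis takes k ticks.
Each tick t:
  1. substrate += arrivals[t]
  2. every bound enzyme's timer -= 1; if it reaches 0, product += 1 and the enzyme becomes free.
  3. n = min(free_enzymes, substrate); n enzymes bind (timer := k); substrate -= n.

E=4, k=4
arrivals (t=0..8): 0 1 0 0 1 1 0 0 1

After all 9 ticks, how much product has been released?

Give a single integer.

Answer: 2

Derivation:
t=0: arr=0 -> substrate=0 bound=0 product=0
t=1: arr=1 -> substrate=0 bound=1 product=0
t=2: arr=0 -> substrate=0 bound=1 product=0
t=3: arr=0 -> substrate=0 bound=1 product=0
t=4: arr=1 -> substrate=0 bound=2 product=0
t=5: arr=1 -> substrate=0 bound=2 product=1
t=6: arr=0 -> substrate=0 bound=2 product=1
t=7: arr=0 -> substrate=0 bound=2 product=1
t=8: arr=1 -> substrate=0 bound=2 product=2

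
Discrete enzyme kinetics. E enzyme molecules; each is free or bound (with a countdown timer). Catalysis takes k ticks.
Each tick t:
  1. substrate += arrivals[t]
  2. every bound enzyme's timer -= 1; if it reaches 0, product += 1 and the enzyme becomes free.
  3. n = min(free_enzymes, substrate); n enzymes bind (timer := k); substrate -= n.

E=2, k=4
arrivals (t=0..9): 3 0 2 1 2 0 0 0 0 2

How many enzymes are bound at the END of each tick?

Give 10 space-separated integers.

t=0: arr=3 -> substrate=1 bound=2 product=0
t=1: arr=0 -> substrate=1 bound=2 product=0
t=2: arr=2 -> substrate=3 bound=2 product=0
t=3: arr=1 -> substrate=4 bound=2 product=0
t=4: arr=2 -> substrate=4 bound=2 product=2
t=5: arr=0 -> substrate=4 bound=2 product=2
t=6: arr=0 -> substrate=4 bound=2 product=2
t=7: arr=0 -> substrate=4 bound=2 product=2
t=8: arr=0 -> substrate=2 bound=2 product=4
t=9: arr=2 -> substrate=4 bound=2 product=4

Answer: 2 2 2 2 2 2 2 2 2 2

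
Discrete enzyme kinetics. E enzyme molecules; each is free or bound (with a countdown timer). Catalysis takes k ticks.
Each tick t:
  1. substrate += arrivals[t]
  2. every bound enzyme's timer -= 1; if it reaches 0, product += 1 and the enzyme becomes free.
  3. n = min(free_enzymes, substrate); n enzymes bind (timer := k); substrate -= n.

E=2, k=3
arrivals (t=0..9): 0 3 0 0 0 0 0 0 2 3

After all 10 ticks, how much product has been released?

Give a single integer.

t=0: arr=0 -> substrate=0 bound=0 product=0
t=1: arr=3 -> substrate=1 bound=2 product=0
t=2: arr=0 -> substrate=1 bound=2 product=0
t=3: arr=0 -> substrate=1 bound=2 product=0
t=4: arr=0 -> substrate=0 bound=1 product=2
t=5: arr=0 -> substrate=0 bound=1 product=2
t=6: arr=0 -> substrate=0 bound=1 product=2
t=7: arr=0 -> substrate=0 bound=0 product=3
t=8: arr=2 -> substrate=0 bound=2 product=3
t=9: arr=3 -> substrate=3 bound=2 product=3

Answer: 3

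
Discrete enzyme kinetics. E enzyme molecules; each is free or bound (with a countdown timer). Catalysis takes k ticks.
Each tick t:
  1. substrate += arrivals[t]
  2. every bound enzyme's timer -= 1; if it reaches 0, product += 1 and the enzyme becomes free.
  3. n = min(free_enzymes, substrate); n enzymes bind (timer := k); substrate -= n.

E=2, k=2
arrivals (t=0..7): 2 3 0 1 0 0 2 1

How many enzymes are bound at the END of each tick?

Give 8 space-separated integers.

t=0: arr=2 -> substrate=0 bound=2 product=0
t=1: arr=3 -> substrate=3 bound=2 product=0
t=2: arr=0 -> substrate=1 bound=2 product=2
t=3: arr=1 -> substrate=2 bound=2 product=2
t=4: arr=0 -> substrate=0 bound=2 product=4
t=5: arr=0 -> substrate=0 bound=2 product=4
t=6: arr=2 -> substrate=0 bound=2 product=6
t=7: arr=1 -> substrate=1 bound=2 product=6

Answer: 2 2 2 2 2 2 2 2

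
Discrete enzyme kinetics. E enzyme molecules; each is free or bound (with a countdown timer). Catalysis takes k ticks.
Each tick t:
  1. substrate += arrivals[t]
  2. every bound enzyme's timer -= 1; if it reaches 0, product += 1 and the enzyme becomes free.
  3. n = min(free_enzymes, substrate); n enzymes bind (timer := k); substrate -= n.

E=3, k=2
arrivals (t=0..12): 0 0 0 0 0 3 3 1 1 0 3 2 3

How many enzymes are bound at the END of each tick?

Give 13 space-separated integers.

t=0: arr=0 -> substrate=0 bound=0 product=0
t=1: arr=0 -> substrate=0 bound=0 product=0
t=2: arr=0 -> substrate=0 bound=0 product=0
t=3: arr=0 -> substrate=0 bound=0 product=0
t=4: arr=0 -> substrate=0 bound=0 product=0
t=5: arr=3 -> substrate=0 bound=3 product=0
t=6: arr=3 -> substrate=3 bound=3 product=0
t=7: arr=1 -> substrate=1 bound=3 product=3
t=8: arr=1 -> substrate=2 bound=3 product=3
t=9: arr=0 -> substrate=0 bound=2 product=6
t=10: arr=3 -> substrate=2 bound=3 product=6
t=11: arr=2 -> substrate=2 bound=3 product=8
t=12: arr=3 -> substrate=4 bound=3 product=9

Answer: 0 0 0 0 0 3 3 3 3 2 3 3 3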